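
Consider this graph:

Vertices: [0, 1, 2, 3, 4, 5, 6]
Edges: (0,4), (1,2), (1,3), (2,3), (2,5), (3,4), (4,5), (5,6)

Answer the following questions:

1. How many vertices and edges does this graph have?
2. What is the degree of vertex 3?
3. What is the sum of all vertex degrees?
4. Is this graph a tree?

Count: 7 vertices, 8 edges.
Vertex 3 has neighbors [1, 2, 4], degree = 3.
Handshaking lemma: 2 * 8 = 16.
A tree on 7 vertices has 6 edges. This graph has 8 edges (2 extra). Not a tree.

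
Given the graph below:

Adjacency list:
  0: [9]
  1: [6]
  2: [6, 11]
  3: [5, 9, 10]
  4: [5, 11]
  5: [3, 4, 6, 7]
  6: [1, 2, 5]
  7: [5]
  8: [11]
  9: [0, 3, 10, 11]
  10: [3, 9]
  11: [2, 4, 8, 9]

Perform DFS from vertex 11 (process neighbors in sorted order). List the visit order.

DFS from vertex 11 (neighbors processed in ascending order):
Visit order: 11, 2, 6, 1, 5, 3, 9, 0, 10, 4, 7, 8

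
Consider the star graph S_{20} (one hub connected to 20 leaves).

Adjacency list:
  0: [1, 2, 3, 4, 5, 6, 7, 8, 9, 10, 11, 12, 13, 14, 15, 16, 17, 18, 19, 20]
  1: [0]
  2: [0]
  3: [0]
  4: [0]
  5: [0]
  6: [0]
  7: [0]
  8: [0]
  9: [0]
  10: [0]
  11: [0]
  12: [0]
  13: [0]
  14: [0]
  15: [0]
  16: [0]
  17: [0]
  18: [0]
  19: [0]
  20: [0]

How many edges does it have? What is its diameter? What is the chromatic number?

Star graph S_{20}: the hub connects to all 20 leaves.
Edges = 20.
Diameter = 2 (any leaf to hub is 1, leaf to leaf through hub is 2).
Star graphs are bipartite (hub vs leaves), so chromatic number = 2.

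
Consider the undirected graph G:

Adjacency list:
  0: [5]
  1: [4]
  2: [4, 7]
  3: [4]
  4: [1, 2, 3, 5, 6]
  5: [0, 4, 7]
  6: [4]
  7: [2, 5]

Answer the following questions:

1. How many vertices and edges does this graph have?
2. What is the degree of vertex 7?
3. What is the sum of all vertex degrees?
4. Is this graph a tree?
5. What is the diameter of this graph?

Count: 8 vertices, 8 edges.
Vertex 7 has neighbors [2, 5], degree = 2.
Handshaking lemma: 2 * 8 = 16.
A tree on 8 vertices has 7 edges. This graph has 8 edges (1 extra). Not a tree.
Diameter (longest shortest path) = 3.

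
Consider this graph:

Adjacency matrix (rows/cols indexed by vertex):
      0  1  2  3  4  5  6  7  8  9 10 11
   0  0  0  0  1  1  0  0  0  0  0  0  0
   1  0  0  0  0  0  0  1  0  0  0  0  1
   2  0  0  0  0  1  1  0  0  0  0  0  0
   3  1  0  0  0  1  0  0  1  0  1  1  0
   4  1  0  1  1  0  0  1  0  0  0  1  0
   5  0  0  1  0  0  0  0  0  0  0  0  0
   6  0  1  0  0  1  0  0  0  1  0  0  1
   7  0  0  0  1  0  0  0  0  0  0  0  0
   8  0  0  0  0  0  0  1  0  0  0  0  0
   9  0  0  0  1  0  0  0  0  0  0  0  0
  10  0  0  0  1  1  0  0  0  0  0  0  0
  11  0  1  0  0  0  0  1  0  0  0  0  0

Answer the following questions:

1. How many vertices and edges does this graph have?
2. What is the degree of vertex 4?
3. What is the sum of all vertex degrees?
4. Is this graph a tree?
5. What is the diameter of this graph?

Count: 12 vertices, 14 edges.
Vertex 4 has neighbors [0, 2, 3, 6, 10], degree = 5.
Handshaking lemma: 2 * 14 = 28.
A tree on 12 vertices has 11 edges. This graph has 14 edges (3 extra). Not a tree.
Diameter (longest shortest path) = 4.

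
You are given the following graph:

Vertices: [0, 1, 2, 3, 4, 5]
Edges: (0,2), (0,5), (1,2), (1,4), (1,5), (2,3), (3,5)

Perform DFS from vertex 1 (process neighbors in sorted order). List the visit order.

DFS from vertex 1 (neighbors processed in ascending order):
Visit order: 1, 2, 0, 5, 3, 4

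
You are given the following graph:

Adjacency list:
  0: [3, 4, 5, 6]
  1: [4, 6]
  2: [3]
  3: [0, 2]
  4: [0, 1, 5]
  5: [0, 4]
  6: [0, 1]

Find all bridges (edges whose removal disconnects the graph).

A bridge is an edge whose removal increases the number of connected components.
Bridges found: (0,3), (2,3)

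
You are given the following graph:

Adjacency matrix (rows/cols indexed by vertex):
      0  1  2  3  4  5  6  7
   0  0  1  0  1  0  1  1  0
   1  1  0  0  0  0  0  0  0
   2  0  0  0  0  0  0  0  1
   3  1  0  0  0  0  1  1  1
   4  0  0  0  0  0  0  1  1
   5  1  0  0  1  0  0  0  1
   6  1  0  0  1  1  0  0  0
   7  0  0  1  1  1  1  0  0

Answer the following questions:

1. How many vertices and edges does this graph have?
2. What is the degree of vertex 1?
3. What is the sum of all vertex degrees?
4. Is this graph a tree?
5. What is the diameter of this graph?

Count: 8 vertices, 11 edges.
Vertex 1 has neighbors [0], degree = 1.
Handshaking lemma: 2 * 11 = 22.
A tree on 8 vertices has 7 edges. This graph has 11 edges (4 extra). Not a tree.
Diameter (longest shortest path) = 4.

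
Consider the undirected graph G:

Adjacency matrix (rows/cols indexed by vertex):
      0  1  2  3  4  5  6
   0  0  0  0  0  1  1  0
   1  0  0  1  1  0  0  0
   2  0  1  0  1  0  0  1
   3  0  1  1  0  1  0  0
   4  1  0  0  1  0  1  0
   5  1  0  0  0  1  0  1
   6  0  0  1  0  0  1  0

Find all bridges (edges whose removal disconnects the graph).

No bridges found. The graph is 2-edge-connected (no single edge removal disconnects it).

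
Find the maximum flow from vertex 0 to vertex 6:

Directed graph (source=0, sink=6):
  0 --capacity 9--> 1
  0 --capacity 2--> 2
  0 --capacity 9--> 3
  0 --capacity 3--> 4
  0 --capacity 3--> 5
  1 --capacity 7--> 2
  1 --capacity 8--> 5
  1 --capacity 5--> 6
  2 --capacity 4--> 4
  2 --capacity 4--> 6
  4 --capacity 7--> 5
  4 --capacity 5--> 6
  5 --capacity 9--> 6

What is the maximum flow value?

Computing max flow:
  Flow on (0->1): 9/9
  Flow on (0->2): 2/2
  Flow on (0->4): 3/3
  Flow on (0->5): 3/3
  Flow on (1->2): 4/7
  Flow on (1->6): 5/5
  Flow on (2->4): 2/4
  Flow on (2->6): 4/4
  Flow on (4->6): 5/5
  Flow on (5->6): 3/9
Maximum flow = 17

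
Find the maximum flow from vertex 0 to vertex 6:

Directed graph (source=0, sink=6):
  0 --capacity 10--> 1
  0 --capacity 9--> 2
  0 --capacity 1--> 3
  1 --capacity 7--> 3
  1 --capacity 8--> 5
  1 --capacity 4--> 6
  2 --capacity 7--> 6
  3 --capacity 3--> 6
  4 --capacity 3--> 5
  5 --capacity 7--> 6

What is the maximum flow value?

Computing max flow:
  Flow on (0->1): 10/10
  Flow on (0->2): 7/9
  Flow on (0->3): 1/1
  Flow on (1->3): 2/7
  Flow on (1->5): 4/8
  Flow on (1->6): 4/4
  Flow on (2->6): 7/7
  Flow on (3->6): 3/3
  Flow on (5->6): 4/7
Maximum flow = 18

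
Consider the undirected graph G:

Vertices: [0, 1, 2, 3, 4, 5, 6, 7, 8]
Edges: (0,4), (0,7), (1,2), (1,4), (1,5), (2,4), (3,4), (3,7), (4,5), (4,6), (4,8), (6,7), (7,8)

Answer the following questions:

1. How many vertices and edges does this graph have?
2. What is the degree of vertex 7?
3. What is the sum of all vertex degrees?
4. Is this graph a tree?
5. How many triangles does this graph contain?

Count: 9 vertices, 13 edges.
Vertex 7 has neighbors [0, 3, 6, 8], degree = 4.
Handshaking lemma: 2 * 13 = 26.
A tree on 9 vertices has 8 edges. This graph has 13 edges (5 extra). Not a tree.
Number of triangles = 2.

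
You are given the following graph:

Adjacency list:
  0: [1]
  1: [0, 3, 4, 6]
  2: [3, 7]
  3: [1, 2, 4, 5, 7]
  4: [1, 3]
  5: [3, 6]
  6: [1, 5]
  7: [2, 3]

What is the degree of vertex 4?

Vertex 4 has neighbors [1, 3], so deg(4) = 2.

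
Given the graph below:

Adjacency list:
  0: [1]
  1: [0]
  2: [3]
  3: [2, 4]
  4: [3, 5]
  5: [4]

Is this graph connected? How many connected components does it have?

Checking connectivity: the graph has 2 connected component(s).
Components: [[0, 1], [2, 3, 4, 5]]. The graph is NOT connected.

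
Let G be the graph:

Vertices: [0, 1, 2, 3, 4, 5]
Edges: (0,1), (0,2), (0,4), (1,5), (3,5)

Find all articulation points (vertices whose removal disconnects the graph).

An articulation point is a vertex whose removal disconnects the graph.
Articulation points: [0, 1, 5]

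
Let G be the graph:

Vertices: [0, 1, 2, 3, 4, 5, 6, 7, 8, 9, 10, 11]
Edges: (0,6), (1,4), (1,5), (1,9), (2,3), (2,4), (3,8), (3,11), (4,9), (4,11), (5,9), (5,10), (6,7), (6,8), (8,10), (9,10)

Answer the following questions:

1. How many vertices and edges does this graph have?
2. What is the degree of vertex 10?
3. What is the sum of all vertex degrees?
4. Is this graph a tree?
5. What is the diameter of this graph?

Count: 12 vertices, 16 edges.
Vertex 10 has neighbors [5, 8, 9], degree = 3.
Handshaking lemma: 2 * 16 = 32.
A tree on 12 vertices has 11 edges. This graph has 16 edges (5 extra). Not a tree.
Diameter (longest shortest path) = 5.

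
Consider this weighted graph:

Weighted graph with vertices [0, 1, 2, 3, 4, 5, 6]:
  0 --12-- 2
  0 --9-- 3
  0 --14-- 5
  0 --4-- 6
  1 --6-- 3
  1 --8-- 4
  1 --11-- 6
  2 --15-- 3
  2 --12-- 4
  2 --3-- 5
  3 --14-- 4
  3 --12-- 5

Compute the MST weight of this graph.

Applying Kruskal's algorithm (sort edges by weight, add if no cycle):
  Add (2,5) w=3
  Add (0,6) w=4
  Add (1,3) w=6
  Add (1,4) w=8
  Add (0,3) w=9
  Skip (1,6) w=11 (creates cycle)
  Add (0,2) w=12
  Skip (2,4) w=12 (creates cycle)
  Skip (3,5) w=12 (creates cycle)
  Skip (0,5) w=14 (creates cycle)
  Skip (3,4) w=14 (creates cycle)
  Skip (2,3) w=15 (creates cycle)
MST weight = 42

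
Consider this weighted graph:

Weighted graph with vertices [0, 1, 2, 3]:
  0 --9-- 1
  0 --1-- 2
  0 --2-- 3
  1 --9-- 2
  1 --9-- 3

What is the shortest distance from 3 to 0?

Using Dijkstra's algorithm from vertex 3:
Shortest path: 3 -> 0
Total weight: 2 = 2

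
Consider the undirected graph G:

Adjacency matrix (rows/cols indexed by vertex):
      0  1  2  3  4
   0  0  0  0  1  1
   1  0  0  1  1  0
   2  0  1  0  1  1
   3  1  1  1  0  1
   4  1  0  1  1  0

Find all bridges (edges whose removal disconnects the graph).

No bridges found. The graph is 2-edge-connected (no single edge removal disconnects it).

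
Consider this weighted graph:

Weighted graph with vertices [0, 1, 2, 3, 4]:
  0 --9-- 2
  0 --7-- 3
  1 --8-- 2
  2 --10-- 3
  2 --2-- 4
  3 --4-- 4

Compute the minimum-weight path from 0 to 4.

Using Dijkstra's algorithm from vertex 0:
Shortest path: 0 -> 3 -> 4
Total weight: 7 + 4 = 11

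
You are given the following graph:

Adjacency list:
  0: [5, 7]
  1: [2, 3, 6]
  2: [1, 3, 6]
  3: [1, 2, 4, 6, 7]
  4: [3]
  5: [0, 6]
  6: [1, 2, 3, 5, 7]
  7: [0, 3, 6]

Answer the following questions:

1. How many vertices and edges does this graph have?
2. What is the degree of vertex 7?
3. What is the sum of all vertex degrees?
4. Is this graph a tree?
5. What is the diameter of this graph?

Count: 8 vertices, 12 edges.
Vertex 7 has neighbors [0, 3, 6], degree = 3.
Handshaking lemma: 2 * 12 = 24.
A tree on 8 vertices has 7 edges. This graph has 12 edges (5 extra). Not a tree.
Diameter (longest shortest path) = 3.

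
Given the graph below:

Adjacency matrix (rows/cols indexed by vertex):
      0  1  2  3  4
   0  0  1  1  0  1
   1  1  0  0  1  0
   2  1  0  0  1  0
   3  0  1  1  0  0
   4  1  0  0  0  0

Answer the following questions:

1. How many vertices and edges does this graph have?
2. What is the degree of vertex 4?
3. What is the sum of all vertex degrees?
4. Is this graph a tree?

Count: 5 vertices, 5 edges.
Vertex 4 has neighbors [0], degree = 1.
Handshaking lemma: 2 * 5 = 10.
A tree on 5 vertices has 4 edges. This graph has 5 edges (1 extra). Not a tree.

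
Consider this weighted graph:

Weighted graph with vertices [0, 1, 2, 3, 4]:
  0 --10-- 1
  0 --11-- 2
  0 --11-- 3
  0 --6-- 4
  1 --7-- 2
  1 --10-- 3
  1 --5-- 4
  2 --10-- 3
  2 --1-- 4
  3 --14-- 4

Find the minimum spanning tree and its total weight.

Applying Kruskal's algorithm (sort edges by weight, add if no cycle):
  Add (2,4) w=1
  Add (1,4) w=5
  Add (0,4) w=6
  Skip (1,2) w=7 (creates cycle)
  Skip (0,1) w=10 (creates cycle)
  Add (1,3) w=10
  Skip (2,3) w=10 (creates cycle)
  Skip (0,2) w=11 (creates cycle)
  Skip (0,3) w=11 (creates cycle)
  Skip (3,4) w=14 (creates cycle)
MST weight = 22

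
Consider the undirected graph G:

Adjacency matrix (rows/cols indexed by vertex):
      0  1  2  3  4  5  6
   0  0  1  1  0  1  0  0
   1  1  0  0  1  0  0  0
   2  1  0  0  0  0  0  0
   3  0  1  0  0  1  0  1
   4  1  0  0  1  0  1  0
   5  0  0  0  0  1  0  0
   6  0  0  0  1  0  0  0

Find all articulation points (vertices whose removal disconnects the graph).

An articulation point is a vertex whose removal disconnects the graph.
Articulation points: [0, 3, 4]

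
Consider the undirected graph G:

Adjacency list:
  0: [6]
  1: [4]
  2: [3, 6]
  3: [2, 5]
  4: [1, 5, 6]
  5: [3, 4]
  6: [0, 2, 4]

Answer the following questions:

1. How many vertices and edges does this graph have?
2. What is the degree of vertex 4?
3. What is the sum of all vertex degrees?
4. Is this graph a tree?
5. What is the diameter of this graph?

Count: 7 vertices, 7 edges.
Vertex 4 has neighbors [1, 5, 6], degree = 3.
Handshaking lemma: 2 * 7 = 14.
A tree on 7 vertices has 6 edges. This graph has 7 edges (1 extra). Not a tree.
Diameter (longest shortest path) = 3.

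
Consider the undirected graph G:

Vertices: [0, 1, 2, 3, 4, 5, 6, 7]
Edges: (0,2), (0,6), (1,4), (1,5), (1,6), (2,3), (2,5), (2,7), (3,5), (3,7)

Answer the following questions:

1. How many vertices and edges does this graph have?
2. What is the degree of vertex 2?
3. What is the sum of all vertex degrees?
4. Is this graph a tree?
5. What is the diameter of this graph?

Count: 8 vertices, 10 edges.
Vertex 2 has neighbors [0, 3, 5, 7], degree = 4.
Handshaking lemma: 2 * 10 = 20.
A tree on 8 vertices has 7 edges. This graph has 10 edges (3 extra). Not a tree.
Diameter (longest shortest path) = 4.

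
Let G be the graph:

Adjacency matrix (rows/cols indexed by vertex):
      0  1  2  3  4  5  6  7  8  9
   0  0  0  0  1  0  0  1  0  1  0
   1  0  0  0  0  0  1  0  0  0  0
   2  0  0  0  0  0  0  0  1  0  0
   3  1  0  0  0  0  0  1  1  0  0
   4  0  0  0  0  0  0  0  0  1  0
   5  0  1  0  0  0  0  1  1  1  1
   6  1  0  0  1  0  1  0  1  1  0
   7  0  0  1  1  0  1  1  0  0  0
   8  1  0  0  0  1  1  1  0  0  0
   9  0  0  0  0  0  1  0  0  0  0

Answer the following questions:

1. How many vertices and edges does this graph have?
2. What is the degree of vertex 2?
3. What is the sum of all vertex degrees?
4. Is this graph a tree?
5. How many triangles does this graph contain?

Count: 10 vertices, 14 edges.
Vertex 2 has neighbors [7], degree = 1.
Handshaking lemma: 2 * 14 = 28.
A tree on 10 vertices has 9 edges. This graph has 14 edges (5 extra). Not a tree.
Number of triangles = 5.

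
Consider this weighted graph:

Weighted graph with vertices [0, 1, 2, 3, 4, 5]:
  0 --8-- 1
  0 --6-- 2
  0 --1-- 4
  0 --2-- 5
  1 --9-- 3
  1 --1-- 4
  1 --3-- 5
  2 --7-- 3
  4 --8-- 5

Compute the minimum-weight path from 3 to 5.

Using Dijkstra's algorithm from vertex 3:
Shortest path: 3 -> 1 -> 5
Total weight: 9 + 3 = 12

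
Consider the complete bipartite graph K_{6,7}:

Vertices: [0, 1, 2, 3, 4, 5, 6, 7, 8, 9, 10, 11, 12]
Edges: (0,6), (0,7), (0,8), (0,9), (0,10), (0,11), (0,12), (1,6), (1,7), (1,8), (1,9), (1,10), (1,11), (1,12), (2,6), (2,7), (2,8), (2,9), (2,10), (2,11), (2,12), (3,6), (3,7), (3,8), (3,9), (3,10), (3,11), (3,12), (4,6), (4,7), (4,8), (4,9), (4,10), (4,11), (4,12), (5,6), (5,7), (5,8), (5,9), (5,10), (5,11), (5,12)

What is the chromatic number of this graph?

K_{6,7} is bipartite: vertices split into two independent sets of size 6 and 7.
Color one set 0, the other 1. No adjacent vertices share a color.
Chromatic number = 2.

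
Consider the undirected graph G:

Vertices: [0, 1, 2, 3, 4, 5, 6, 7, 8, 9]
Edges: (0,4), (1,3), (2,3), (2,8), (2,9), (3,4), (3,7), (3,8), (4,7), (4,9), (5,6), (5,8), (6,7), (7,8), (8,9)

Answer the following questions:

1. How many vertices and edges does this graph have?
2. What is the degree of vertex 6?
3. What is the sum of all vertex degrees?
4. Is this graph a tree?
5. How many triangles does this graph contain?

Count: 10 vertices, 15 edges.
Vertex 6 has neighbors [5, 7], degree = 2.
Handshaking lemma: 2 * 15 = 30.
A tree on 10 vertices has 9 edges. This graph has 15 edges (6 extra). Not a tree.
Number of triangles = 4.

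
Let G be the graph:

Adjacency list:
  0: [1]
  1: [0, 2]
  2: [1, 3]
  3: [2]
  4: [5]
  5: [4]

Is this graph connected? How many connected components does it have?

Checking connectivity: the graph has 2 connected component(s).
Components: [[0, 1, 2, 3], [4, 5]]. The graph is NOT connected.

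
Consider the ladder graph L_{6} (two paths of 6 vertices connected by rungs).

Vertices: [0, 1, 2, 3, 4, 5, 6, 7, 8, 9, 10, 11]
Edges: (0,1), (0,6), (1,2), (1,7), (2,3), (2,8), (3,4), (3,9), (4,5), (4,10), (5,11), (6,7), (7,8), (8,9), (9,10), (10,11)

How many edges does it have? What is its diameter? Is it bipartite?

Ladder graph L_{6}: 6 rungs + 2 * (6-1) path edges = 6 + 10 = 16 edges.
Diameter = 6.
Ladder graphs are bipartite (alternating coloring along each path).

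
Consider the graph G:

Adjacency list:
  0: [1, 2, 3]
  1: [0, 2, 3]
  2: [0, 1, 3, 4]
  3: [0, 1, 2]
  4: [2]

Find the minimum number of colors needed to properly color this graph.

The graph has a maximum clique of size 4 (lower bound on chromatic number).
A valid 4-coloring: {0: 1, 1: 2, 2: 0, 3: 3, 4: 1}.
Chromatic number = 4.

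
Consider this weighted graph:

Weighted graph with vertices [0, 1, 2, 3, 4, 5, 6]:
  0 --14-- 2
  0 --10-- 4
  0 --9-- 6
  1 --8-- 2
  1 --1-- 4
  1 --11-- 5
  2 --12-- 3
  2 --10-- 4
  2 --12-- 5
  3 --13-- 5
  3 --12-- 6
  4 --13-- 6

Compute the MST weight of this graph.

Applying Kruskal's algorithm (sort edges by weight, add if no cycle):
  Add (1,4) w=1
  Add (1,2) w=8
  Add (0,6) w=9
  Add (0,4) w=10
  Skip (2,4) w=10 (creates cycle)
  Add (1,5) w=11
  Add (2,3) w=12
  Skip (2,5) w=12 (creates cycle)
  Skip (3,6) w=12 (creates cycle)
  Skip (3,5) w=13 (creates cycle)
  Skip (4,6) w=13 (creates cycle)
  Skip (0,2) w=14 (creates cycle)
MST weight = 51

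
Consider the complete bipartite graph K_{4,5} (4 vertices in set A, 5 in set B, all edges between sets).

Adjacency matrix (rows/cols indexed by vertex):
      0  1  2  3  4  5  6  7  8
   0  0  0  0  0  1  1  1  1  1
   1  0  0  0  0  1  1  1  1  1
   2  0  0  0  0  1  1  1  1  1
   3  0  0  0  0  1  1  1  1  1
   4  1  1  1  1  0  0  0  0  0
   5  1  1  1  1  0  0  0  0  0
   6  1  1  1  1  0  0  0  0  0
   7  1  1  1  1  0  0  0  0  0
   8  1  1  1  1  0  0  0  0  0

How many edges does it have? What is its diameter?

K_{4,5} has 4 * 5 = 20 edges.
Any vertex reaches any opposite-side vertex in 1 step; same-side vertices reach in 2 steps via any opposite-side vertex.
Diameter = 2.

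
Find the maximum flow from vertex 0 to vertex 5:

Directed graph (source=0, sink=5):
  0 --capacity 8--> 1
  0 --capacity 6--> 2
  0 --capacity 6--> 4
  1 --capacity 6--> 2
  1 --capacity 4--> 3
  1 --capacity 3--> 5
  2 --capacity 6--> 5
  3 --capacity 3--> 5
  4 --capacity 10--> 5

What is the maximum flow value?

Computing max flow:
  Flow on (0->1): 7/8
  Flow on (0->2): 5/6
  Flow on (0->4): 6/6
  Flow on (1->2): 1/6
  Flow on (1->3): 3/4
  Flow on (1->5): 3/3
  Flow on (2->5): 6/6
  Flow on (3->5): 3/3
  Flow on (4->5): 6/10
Maximum flow = 18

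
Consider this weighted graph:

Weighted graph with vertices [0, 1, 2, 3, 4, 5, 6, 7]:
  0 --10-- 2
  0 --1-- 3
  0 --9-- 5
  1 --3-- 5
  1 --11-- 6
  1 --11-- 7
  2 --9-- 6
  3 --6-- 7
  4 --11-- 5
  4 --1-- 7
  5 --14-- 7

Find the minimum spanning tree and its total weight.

Applying Kruskal's algorithm (sort edges by weight, add if no cycle):
  Add (0,3) w=1
  Add (4,7) w=1
  Add (1,5) w=3
  Add (3,7) w=6
  Add (0,5) w=9
  Add (2,6) w=9
  Add (0,2) w=10
  Skip (1,7) w=11 (creates cycle)
  Skip (1,6) w=11 (creates cycle)
  Skip (4,5) w=11 (creates cycle)
  Skip (5,7) w=14 (creates cycle)
MST weight = 39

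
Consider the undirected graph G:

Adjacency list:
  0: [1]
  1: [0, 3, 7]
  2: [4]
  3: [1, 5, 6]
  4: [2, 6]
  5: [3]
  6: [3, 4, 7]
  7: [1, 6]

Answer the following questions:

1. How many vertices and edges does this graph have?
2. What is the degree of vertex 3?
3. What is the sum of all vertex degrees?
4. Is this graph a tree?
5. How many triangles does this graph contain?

Count: 8 vertices, 8 edges.
Vertex 3 has neighbors [1, 5, 6], degree = 3.
Handshaking lemma: 2 * 8 = 16.
A tree on 8 vertices has 7 edges. This graph has 8 edges (1 extra). Not a tree.
Number of triangles = 0.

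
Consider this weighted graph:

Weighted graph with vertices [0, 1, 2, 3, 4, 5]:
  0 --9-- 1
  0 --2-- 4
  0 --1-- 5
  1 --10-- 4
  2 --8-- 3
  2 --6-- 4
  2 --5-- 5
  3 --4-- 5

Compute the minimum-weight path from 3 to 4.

Using Dijkstra's algorithm from vertex 3:
Shortest path: 3 -> 5 -> 0 -> 4
Total weight: 4 + 1 + 2 = 7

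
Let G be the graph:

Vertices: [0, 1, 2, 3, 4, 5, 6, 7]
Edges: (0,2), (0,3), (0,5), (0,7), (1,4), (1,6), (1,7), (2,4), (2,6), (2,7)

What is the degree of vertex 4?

Vertex 4 has neighbors [1, 2], so deg(4) = 2.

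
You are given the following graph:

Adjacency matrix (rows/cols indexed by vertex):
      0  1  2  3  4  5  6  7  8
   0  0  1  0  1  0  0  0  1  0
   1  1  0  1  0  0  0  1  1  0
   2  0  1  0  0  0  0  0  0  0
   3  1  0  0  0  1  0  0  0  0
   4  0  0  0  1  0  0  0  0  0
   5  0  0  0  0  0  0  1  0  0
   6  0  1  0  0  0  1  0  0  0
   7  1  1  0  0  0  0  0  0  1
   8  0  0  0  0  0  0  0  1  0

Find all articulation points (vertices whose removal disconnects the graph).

An articulation point is a vertex whose removal disconnects the graph.
Articulation points: [0, 1, 3, 6, 7]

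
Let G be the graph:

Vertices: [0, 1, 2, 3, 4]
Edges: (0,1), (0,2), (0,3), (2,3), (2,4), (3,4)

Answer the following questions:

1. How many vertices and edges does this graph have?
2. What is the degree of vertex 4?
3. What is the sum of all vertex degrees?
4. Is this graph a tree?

Count: 5 vertices, 6 edges.
Vertex 4 has neighbors [2, 3], degree = 2.
Handshaking lemma: 2 * 6 = 12.
A tree on 5 vertices has 4 edges. This graph has 6 edges (2 extra). Not a tree.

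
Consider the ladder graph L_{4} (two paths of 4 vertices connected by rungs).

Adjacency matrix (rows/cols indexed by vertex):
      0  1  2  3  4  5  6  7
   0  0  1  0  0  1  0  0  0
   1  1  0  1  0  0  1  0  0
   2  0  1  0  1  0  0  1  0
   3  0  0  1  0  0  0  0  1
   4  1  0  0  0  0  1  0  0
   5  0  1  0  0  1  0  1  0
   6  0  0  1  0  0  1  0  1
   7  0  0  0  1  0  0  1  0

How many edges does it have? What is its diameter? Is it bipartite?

Ladder graph L_{4}: 4 rungs + 2 * (4-1) path edges = 4 + 6 = 10 edges.
Diameter = 4.
Ladder graphs are bipartite (alternating coloring along each path).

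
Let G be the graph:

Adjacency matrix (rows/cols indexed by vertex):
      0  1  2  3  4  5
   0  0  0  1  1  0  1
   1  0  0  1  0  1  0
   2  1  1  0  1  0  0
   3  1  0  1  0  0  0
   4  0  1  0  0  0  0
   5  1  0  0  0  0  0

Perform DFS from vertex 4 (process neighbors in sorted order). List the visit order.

DFS from vertex 4 (neighbors processed in ascending order):
Visit order: 4, 1, 2, 0, 3, 5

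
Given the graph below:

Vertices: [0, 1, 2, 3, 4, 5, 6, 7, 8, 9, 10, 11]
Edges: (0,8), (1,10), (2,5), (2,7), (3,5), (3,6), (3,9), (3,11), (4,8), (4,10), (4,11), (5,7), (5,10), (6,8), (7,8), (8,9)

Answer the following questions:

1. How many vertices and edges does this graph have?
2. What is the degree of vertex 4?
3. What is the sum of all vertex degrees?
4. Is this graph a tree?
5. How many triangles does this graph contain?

Count: 12 vertices, 16 edges.
Vertex 4 has neighbors [8, 10, 11], degree = 3.
Handshaking lemma: 2 * 16 = 32.
A tree on 12 vertices has 11 edges. This graph has 16 edges (5 extra). Not a tree.
Number of triangles = 1.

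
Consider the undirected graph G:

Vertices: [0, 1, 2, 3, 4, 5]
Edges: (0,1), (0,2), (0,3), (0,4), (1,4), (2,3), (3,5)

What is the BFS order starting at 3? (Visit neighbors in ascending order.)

BFS from vertex 3 (neighbors processed in ascending order):
Visit order: 3, 0, 2, 5, 1, 4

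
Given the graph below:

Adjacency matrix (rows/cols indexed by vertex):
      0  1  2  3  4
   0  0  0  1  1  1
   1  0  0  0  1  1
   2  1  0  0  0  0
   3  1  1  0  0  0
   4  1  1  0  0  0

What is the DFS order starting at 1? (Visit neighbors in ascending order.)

DFS from vertex 1 (neighbors processed in ascending order):
Visit order: 1, 3, 0, 2, 4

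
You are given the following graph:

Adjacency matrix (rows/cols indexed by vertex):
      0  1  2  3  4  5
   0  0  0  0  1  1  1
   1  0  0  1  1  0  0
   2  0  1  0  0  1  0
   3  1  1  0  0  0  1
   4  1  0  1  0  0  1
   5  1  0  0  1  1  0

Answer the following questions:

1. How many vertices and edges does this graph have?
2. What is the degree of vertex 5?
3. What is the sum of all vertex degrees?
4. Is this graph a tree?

Count: 6 vertices, 8 edges.
Vertex 5 has neighbors [0, 3, 4], degree = 3.
Handshaking lemma: 2 * 8 = 16.
A tree on 6 vertices has 5 edges. This graph has 8 edges (3 extra). Not a tree.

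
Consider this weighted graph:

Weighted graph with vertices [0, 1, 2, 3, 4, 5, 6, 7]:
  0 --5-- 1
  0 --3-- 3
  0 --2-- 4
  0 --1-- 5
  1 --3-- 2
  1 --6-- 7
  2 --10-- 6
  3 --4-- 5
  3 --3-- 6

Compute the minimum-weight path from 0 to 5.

Using Dijkstra's algorithm from vertex 0:
Shortest path: 0 -> 5
Total weight: 1 = 1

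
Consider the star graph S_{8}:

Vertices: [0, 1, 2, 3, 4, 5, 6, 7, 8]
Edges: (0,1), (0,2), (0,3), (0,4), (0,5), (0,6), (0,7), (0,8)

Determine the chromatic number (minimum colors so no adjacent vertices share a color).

S_{8} has one hub adjacent to 8 leaves; leaves are pairwise non-adjacent.
Color the hub 0 and every leaf 1.
Chromatic number = 2.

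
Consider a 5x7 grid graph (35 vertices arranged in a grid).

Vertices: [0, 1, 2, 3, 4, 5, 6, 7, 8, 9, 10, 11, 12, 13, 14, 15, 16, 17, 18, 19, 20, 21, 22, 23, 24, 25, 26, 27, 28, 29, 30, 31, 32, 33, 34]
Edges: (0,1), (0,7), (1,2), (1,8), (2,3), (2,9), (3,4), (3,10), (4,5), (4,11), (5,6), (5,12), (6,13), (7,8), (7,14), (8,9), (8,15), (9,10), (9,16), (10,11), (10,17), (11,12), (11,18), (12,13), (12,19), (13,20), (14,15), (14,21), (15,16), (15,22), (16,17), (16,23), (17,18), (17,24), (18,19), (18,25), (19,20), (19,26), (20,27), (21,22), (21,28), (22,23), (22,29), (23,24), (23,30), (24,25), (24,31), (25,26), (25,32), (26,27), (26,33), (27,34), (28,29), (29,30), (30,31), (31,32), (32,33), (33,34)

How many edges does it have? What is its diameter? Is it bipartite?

A 5x7 grid has 28 vertical edges and 30 horizontal edges.
Total edges = 28 + 30 = 58.
Diameter = (5-1) + (7-1) = 10 (corner to opposite corner).
Grid graphs are bipartite (checkerboard coloring).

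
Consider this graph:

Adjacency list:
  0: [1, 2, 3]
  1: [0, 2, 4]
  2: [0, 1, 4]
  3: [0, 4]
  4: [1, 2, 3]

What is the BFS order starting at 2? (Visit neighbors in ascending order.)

BFS from vertex 2 (neighbors processed in ascending order):
Visit order: 2, 0, 1, 4, 3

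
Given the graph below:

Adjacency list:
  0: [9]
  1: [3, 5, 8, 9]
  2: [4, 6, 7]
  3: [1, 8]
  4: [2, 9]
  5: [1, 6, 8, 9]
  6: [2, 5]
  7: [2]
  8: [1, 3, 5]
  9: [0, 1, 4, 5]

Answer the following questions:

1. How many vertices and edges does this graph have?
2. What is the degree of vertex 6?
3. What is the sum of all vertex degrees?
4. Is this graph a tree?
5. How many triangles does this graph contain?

Count: 10 vertices, 13 edges.
Vertex 6 has neighbors [2, 5], degree = 2.
Handshaking lemma: 2 * 13 = 26.
A tree on 10 vertices has 9 edges. This graph has 13 edges (4 extra). Not a tree.
Number of triangles = 3.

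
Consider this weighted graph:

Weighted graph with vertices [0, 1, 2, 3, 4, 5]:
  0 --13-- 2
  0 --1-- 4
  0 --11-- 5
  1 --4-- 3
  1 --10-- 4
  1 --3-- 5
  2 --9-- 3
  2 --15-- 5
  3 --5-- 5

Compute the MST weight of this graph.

Applying Kruskal's algorithm (sort edges by weight, add if no cycle):
  Add (0,4) w=1
  Add (1,5) w=3
  Add (1,3) w=4
  Skip (3,5) w=5 (creates cycle)
  Add (2,3) w=9
  Add (1,4) w=10
  Skip (0,5) w=11 (creates cycle)
  Skip (0,2) w=13 (creates cycle)
  Skip (2,5) w=15 (creates cycle)
MST weight = 27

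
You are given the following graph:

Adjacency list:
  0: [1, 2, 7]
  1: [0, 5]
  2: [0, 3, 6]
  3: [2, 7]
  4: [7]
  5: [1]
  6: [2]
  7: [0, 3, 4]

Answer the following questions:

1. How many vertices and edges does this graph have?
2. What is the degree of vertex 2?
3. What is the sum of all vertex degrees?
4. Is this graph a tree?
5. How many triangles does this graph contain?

Count: 8 vertices, 8 edges.
Vertex 2 has neighbors [0, 3, 6], degree = 3.
Handshaking lemma: 2 * 8 = 16.
A tree on 8 vertices has 7 edges. This graph has 8 edges (1 extra). Not a tree.
Number of triangles = 0.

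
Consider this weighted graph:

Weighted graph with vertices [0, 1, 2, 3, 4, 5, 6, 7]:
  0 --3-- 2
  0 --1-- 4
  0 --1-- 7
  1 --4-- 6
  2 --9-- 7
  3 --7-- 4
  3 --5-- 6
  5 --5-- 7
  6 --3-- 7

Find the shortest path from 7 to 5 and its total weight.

Using Dijkstra's algorithm from vertex 7:
Shortest path: 7 -> 5
Total weight: 5 = 5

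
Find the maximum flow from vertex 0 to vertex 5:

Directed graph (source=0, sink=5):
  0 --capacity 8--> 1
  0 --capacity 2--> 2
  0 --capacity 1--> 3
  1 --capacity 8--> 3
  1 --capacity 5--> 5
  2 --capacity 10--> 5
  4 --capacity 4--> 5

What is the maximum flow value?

Computing max flow:
  Flow on (0->1): 5/8
  Flow on (0->2): 2/2
  Flow on (1->5): 5/5
  Flow on (2->5): 2/10
Maximum flow = 7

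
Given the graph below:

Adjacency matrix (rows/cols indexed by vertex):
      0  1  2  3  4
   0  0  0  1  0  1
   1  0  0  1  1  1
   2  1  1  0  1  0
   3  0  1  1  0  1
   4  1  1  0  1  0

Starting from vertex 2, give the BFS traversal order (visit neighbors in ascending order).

BFS from vertex 2 (neighbors processed in ascending order):
Visit order: 2, 0, 1, 3, 4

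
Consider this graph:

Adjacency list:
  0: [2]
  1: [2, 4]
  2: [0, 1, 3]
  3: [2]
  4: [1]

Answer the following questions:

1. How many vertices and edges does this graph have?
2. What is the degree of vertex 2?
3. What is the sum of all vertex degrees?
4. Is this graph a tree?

Count: 5 vertices, 4 edges.
Vertex 2 has neighbors [0, 1, 3], degree = 3.
Handshaking lemma: 2 * 4 = 8.
A graph is a tree iff it is connected and has exactly n-1 edges. This graph is connected (all 5 vertices in one component) and has 5-1 = 4 edges. It is a tree.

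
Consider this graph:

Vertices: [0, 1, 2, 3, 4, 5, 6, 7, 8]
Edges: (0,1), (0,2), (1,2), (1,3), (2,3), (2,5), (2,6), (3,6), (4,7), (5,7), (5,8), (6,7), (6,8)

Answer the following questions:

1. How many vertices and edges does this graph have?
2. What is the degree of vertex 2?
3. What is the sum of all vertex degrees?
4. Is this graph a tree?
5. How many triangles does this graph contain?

Count: 9 vertices, 13 edges.
Vertex 2 has neighbors [0, 1, 3, 5, 6], degree = 5.
Handshaking lemma: 2 * 13 = 26.
A tree on 9 vertices has 8 edges. This graph has 13 edges (5 extra). Not a tree.
Number of triangles = 3.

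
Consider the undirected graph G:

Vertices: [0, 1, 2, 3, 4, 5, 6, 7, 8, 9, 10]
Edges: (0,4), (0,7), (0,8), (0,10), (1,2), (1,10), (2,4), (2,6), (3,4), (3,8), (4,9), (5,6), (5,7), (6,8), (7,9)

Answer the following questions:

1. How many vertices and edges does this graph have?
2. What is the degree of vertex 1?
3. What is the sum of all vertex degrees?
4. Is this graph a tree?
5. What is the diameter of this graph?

Count: 11 vertices, 15 edges.
Vertex 1 has neighbors [2, 10], degree = 2.
Handshaking lemma: 2 * 15 = 30.
A tree on 11 vertices has 10 edges. This graph has 15 edges (5 extra). Not a tree.
Diameter (longest shortest path) = 3.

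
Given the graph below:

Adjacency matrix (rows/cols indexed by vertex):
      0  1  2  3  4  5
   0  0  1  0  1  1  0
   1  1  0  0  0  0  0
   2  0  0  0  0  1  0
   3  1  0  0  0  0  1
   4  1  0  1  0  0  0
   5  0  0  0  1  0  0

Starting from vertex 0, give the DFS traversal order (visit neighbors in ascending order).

DFS from vertex 0 (neighbors processed in ascending order):
Visit order: 0, 1, 3, 5, 4, 2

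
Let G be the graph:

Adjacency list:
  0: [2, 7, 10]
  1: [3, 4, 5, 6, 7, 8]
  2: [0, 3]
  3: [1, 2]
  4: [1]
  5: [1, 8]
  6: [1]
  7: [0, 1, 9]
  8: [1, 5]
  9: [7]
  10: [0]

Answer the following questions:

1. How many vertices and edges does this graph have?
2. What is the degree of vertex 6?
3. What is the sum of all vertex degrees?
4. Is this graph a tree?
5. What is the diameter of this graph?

Count: 11 vertices, 12 edges.
Vertex 6 has neighbors [1], degree = 1.
Handshaking lemma: 2 * 12 = 24.
A tree on 11 vertices has 10 edges. This graph has 12 edges (2 extra). Not a tree.
Diameter (longest shortest path) = 4.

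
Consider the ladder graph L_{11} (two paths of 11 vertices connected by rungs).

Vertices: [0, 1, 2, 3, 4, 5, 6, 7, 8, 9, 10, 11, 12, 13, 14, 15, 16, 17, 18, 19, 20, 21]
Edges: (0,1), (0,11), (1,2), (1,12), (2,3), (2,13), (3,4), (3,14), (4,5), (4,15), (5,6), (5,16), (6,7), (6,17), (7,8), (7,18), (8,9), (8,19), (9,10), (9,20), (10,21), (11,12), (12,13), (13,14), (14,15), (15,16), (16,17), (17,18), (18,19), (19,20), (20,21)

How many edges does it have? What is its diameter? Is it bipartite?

Ladder graph L_{11}: 11 rungs + 2 * (11-1) path edges = 11 + 20 = 31 edges.
Diameter = 11.
Ladder graphs are bipartite (alternating coloring along each path).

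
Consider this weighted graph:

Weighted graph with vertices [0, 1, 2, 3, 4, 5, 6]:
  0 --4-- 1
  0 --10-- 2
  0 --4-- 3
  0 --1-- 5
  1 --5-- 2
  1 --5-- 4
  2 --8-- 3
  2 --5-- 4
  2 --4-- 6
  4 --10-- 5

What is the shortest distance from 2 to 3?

Using Dijkstra's algorithm from vertex 2:
Shortest path: 2 -> 3
Total weight: 8 = 8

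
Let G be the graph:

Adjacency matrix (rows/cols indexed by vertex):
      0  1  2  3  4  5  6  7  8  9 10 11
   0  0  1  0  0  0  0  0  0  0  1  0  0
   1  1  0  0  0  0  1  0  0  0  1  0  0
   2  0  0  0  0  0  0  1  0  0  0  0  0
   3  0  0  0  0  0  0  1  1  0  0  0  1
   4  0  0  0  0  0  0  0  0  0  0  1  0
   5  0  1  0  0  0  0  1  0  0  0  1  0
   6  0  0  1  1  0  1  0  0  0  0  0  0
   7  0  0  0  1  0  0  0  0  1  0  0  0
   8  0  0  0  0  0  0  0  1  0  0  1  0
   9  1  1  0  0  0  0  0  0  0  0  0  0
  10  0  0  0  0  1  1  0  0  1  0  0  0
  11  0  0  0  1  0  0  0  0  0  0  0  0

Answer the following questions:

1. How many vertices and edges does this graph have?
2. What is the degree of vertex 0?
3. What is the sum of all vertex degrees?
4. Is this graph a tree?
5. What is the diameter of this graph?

Count: 12 vertices, 13 edges.
Vertex 0 has neighbors [1, 9], degree = 2.
Handshaking lemma: 2 * 13 = 26.
A tree on 12 vertices has 11 edges. This graph has 13 edges (2 extra). Not a tree.
Diameter (longest shortest path) = 5.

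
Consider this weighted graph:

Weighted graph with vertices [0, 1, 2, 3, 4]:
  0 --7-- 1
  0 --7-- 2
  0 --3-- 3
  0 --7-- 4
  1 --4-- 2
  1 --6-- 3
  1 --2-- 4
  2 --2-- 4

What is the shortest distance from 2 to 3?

Using Dijkstra's algorithm from vertex 2:
Shortest path: 2 -> 1 -> 3
Total weight: 4 + 6 = 10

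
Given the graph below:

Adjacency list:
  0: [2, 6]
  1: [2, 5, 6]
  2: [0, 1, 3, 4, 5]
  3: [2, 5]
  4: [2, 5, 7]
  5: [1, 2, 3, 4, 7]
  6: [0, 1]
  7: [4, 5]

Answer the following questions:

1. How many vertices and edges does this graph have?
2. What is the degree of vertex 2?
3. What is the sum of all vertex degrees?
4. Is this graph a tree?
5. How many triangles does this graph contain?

Count: 8 vertices, 12 edges.
Vertex 2 has neighbors [0, 1, 3, 4, 5], degree = 5.
Handshaking lemma: 2 * 12 = 24.
A tree on 8 vertices has 7 edges. This graph has 12 edges (5 extra). Not a tree.
Number of triangles = 4.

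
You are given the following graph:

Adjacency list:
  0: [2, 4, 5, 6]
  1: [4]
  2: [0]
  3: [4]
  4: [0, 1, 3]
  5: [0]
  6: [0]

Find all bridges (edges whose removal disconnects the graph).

A bridge is an edge whose removal increases the number of connected components.
Bridges found: (0,2), (0,4), (0,5), (0,6), (1,4), (3,4)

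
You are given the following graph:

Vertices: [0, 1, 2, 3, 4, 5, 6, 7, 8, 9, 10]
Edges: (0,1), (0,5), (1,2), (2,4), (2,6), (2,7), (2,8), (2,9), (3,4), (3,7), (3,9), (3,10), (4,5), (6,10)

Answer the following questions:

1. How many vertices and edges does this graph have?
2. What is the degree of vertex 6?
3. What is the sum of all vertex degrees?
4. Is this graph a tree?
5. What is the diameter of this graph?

Count: 11 vertices, 14 edges.
Vertex 6 has neighbors [2, 10], degree = 2.
Handshaking lemma: 2 * 14 = 28.
A tree on 11 vertices has 10 edges. This graph has 14 edges (4 extra). Not a tree.
Diameter (longest shortest path) = 4.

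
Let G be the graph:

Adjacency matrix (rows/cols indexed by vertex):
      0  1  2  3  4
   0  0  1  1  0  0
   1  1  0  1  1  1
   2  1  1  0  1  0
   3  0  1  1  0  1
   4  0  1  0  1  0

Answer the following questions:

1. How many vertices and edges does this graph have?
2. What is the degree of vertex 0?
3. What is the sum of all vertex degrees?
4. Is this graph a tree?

Count: 5 vertices, 7 edges.
Vertex 0 has neighbors [1, 2], degree = 2.
Handshaking lemma: 2 * 7 = 14.
A tree on 5 vertices has 4 edges. This graph has 7 edges (3 extra). Not a tree.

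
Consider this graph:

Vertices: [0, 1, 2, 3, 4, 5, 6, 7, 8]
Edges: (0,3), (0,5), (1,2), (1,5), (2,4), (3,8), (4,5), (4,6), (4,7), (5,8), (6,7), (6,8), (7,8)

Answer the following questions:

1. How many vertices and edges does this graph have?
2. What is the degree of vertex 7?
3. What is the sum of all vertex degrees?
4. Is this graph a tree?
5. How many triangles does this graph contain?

Count: 9 vertices, 13 edges.
Vertex 7 has neighbors [4, 6, 8], degree = 3.
Handshaking lemma: 2 * 13 = 26.
A tree on 9 vertices has 8 edges. This graph has 13 edges (5 extra). Not a tree.
Number of triangles = 2.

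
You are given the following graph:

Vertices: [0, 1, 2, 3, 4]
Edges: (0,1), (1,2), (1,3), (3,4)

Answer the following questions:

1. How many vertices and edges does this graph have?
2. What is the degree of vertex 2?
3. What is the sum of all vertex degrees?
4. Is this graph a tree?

Count: 5 vertices, 4 edges.
Vertex 2 has neighbors [1], degree = 1.
Handshaking lemma: 2 * 4 = 8.
A graph is a tree iff it is connected and has exactly n-1 edges. This graph is connected (all 5 vertices in one component) and has 5-1 = 4 edges. It is a tree.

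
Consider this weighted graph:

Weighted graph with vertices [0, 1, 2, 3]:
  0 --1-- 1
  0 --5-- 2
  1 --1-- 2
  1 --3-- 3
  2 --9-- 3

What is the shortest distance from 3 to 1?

Using Dijkstra's algorithm from vertex 3:
Shortest path: 3 -> 1
Total weight: 3 = 3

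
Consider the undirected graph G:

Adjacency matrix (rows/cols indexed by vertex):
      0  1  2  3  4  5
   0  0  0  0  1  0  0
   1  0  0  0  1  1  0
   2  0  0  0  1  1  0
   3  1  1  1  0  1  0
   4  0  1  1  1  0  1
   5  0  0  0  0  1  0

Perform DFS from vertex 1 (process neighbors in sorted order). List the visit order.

DFS from vertex 1 (neighbors processed in ascending order):
Visit order: 1, 3, 0, 2, 4, 5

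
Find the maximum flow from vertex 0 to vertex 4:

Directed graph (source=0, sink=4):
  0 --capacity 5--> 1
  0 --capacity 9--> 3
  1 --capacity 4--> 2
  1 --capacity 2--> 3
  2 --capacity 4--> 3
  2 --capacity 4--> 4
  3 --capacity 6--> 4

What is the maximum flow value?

Computing max flow:
  Flow on (0->1): 4/5
  Flow on (0->3): 6/9
  Flow on (1->2): 4/4
  Flow on (2->4): 4/4
  Flow on (3->4): 6/6
Maximum flow = 10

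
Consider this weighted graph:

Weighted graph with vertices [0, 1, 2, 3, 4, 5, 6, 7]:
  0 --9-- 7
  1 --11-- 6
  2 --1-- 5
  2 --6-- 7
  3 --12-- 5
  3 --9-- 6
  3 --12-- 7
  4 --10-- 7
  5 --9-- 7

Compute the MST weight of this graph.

Applying Kruskal's algorithm (sort edges by weight, add if no cycle):
  Add (2,5) w=1
  Add (2,7) w=6
  Add (0,7) w=9
  Add (3,6) w=9
  Skip (5,7) w=9 (creates cycle)
  Add (4,7) w=10
  Add (1,6) w=11
  Add (3,7) w=12
  Skip (3,5) w=12 (creates cycle)
MST weight = 58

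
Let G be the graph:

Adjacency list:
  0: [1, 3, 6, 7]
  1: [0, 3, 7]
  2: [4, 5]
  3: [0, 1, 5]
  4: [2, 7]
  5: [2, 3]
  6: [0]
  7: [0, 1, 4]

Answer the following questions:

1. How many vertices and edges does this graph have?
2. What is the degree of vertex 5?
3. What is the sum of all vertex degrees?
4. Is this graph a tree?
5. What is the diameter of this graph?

Count: 8 vertices, 10 edges.
Vertex 5 has neighbors [2, 3], degree = 2.
Handshaking lemma: 2 * 10 = 20.
A tree on 8 vertices has 7 edges. This graph has 10 edges (3 extra). Not a tree.
Diameter (longest shortest path) = 4.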